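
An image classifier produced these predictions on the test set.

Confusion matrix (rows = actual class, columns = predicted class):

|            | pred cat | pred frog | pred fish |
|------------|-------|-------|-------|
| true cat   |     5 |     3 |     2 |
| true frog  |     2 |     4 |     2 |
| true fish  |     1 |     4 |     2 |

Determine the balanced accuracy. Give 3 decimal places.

Balanced accuracy = mean of per-class recall.
  cat: recall = 5/10 = 0.5000
  frog: recall = 4/8 = 0.5000
  fish: recall = 2/7 = 0.2857
Mean = (0.5000 + 0.5000 + 0.2857) / 3 = 0.429

0.429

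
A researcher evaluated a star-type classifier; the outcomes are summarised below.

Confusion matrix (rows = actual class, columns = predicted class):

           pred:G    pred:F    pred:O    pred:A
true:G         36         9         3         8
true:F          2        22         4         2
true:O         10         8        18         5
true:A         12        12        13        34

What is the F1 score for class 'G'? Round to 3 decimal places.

One-vs-rest for 'G': TP = diagonal; FP = other classes predicted 'G'; FN = 'G' predicted as other.
F1 score = 2·TP/(2·TP+FP+FN).
G: TP=36, FP=2+10+12=24, FN=9+3+8=20 → 72/116 = 0.6207

0.621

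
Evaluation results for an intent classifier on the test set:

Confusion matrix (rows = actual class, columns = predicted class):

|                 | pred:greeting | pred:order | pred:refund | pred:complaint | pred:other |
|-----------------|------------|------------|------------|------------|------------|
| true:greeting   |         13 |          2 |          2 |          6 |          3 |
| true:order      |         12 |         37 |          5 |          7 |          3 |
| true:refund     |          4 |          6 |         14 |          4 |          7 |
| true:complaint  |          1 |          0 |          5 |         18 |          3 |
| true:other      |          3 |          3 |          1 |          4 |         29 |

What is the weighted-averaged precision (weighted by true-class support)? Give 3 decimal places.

0.604

Per-class precision (TP/(TP+FP)):
  greeting: TP=13, FP=12+4+1+3=20 → 13/33 = 0.3939
  order: TP=37, FP=2+6+0+3=11 → 37/48 = 0.7708
  refund: TP=14, FP=2+5+5+1=13 → 14/27 = 0.5185
  complaint: TP=18, FP=6+7+4+4=21 → 18/39 = 0.4615
  other: TP=29, FP=3+3+7+3=16 → 29/45 = 0.6444
Weighted-precision = Σ (supportᵢ/N)·precisionᵢ with N=192: (26/192)·0.3939 + (64/192)·0.7708 + (35/192)·0.5185 + (27/192)·0.4615 + (40/192)·0.6444 = 0.604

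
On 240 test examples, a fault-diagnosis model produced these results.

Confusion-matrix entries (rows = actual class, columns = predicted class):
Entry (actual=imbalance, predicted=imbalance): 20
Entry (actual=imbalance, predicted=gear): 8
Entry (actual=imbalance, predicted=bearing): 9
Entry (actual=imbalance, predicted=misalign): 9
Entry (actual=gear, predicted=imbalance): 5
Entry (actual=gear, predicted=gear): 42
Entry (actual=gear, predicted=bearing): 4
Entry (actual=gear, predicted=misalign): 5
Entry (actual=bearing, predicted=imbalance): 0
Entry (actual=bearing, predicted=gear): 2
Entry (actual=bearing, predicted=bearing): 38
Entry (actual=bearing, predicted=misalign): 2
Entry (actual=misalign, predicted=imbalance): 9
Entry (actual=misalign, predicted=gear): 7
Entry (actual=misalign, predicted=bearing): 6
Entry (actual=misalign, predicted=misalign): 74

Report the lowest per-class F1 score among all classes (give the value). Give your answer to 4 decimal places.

Per-class F1 score (2·TP/(2·TP+FP+FN)):
  imbalance: TP=20, FP=5+0+9=14, FN=8+9+9=26 → 40/80 = 0.50000
  gear: TP=42, FP=8+2+7=17, FN=5+4+5=14 → 84/115 = 0.73043
  bearing: TP=38, FP=9+4+6=19, FN=0+2+2=4 → 76/99 = 0.76768
  misalign: TP=74, FP=9+5+2=16, FN=9+7+6=22 → 148/186 = 0.79570
Lowest is class 'imbalance' with F1 score = 0.5000.

0.5000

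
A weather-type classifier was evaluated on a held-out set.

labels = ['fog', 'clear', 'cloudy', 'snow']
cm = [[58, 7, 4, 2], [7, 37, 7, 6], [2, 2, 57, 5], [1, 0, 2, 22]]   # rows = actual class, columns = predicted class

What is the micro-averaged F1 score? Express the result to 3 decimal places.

0.795

Micro-averaging pools counts across classes: ΣTP=174, ΣFP=45, ΣFN=45.
Micro-F1 score = 2·TP/(2·TP+FP+FN) on pooled counts = 0.795 (equals overall accuracy in single-label multiclass).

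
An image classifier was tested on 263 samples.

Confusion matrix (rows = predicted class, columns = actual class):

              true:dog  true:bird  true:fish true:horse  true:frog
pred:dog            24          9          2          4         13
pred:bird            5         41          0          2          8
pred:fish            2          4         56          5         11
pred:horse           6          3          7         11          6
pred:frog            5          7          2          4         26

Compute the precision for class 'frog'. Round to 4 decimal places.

Take TP from the diagonal, FP from the rest of the 'frog' prediction marginal, FN from the rest of the 'frog' actual marginal.
precision = TP/(TP+FP).
frog: TP=26, FP=5+7+2+4=18 → 26/44 = 0.59091

0.5909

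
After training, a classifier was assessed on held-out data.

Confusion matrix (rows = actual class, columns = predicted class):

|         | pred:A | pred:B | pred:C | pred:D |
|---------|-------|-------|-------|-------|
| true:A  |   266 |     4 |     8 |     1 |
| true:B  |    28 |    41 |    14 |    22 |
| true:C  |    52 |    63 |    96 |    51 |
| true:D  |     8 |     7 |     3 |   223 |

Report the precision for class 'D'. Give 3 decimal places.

Take TP from the diagonal, FP from the rest of the 'D' prediction marginal, FN from the rest of the 'D' actual marginal.
precision = TP/(TP+FP).
D: TP=223, FP=1+22+51=74 → 223/297 = 0.7508

0.751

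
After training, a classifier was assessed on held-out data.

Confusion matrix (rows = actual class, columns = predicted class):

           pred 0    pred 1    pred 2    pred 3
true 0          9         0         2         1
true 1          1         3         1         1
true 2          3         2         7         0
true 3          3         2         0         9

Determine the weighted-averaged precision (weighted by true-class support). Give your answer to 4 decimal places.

0.6631

Per-class precision (TP/(TP+FP)):
  0: TP=9, FP=1+3+3=7 → 9/16 = 0.56250
  1: TP=3, FP=0+2+2=4 → 3/7 = 0.42857
  2: TP=7, FP=2+1+0=3 → 7/10 = 0.70000
  3: TP=9, FP=1+1+0=2 → 9/11 = 0.81818
Weighted-precision = Σ (supportᵢ/N)·precisionᵢ with N=44: (12/44)·0.56250 + (6/44)·0.42857 + (12/44)·0.70000 + (14/44)·0.81818 = 0.6631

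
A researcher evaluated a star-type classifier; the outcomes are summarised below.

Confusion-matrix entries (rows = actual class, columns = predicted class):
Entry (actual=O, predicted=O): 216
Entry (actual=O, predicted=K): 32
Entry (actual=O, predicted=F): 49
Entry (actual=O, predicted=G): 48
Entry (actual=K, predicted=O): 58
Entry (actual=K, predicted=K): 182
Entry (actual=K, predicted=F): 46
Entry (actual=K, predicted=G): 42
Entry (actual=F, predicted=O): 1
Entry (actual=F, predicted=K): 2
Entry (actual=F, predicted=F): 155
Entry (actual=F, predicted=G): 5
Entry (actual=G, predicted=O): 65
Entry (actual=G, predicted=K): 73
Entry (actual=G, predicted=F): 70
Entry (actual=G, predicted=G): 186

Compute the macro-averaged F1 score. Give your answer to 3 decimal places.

Per-class F1 score (2·TP/(2·TP+FP+FN)):
  O: TP=216, FP=58+1+65=124, FN=32+49+48=129 → 432/685 = 0.6307
  K: TP=182, FP=32+2+73=107, FN=58+46+42=146 → 364/617 = 0.5900
  F: TP=155, FP=49+46+70=165, FN=1+2+5=8 → 310/483 = 0.6418
  G: TP=186, FP=48+42+5=95, FN=65+73+70=208 → 372/675 = 0.5511
Macro-F1 score = mean = (0.6307 + 0.5900 + 0.6418 + 0.5511) / 4 = 0.603

0.603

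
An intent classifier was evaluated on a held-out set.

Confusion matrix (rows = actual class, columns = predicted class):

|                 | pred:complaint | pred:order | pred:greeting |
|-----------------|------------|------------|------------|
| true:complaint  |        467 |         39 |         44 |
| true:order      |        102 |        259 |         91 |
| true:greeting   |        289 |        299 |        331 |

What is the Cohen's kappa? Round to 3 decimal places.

Observed agreement pₒ = trace/N = 1057/1921 = 0.5502
Expected agreement pₑ = Σ (rowᵢ·colᵢ)/N² = (550·858 + 452·597 + 919·466)/1921² = 0.3171
κ = (pₒ − pₑ)/(1 − pₑ) = (0.5502 − 0.3171)/(1 − 0.3171) = 0.341

0.341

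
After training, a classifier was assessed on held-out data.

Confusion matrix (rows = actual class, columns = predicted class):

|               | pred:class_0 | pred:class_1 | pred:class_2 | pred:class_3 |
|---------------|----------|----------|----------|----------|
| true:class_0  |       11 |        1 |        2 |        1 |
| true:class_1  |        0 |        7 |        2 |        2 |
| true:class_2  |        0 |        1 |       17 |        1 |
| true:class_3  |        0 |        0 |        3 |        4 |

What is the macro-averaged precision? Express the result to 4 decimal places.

Per-class precision (TP/(TP+FP)):
  class_0: TP=11, FP=0+0+0=0 → 11/11 = 1.00000
  class_1: TP=7, FP=1+1+0=2 → 7/9 = 0.77778
  class_2: TP=17, FP=2+2+3=7 → 17/24 = 0.70833
  class_3: TP=4, FP=1+2+1=4 → 4/8 = 0.50000
Macro-precision = mean = (1.00000 + 0.77778 + 0.70833 + 0.50000) / 4 = 0.7465

0.7465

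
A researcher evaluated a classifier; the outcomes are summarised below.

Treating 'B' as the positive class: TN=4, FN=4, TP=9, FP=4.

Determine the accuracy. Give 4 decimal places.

0.6190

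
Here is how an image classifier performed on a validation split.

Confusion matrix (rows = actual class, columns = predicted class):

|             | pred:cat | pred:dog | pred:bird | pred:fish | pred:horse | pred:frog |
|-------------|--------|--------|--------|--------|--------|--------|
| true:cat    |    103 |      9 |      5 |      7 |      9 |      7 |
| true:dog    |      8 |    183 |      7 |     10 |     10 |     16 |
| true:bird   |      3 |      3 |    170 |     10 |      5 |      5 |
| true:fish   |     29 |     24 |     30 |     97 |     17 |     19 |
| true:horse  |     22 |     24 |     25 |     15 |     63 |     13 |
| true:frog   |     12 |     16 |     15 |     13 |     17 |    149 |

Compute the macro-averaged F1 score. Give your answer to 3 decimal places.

0.636

Per-class F1 score (2·TP/(2·TP+FP+FN)):
  cat: TP=103, FP=8+3+29+22+12=74, FN=9+5+7+9+7=37 → 206/317 = 0.6498
  dog: TP=183, FP=9+3+24+24+16=76, FN=8+7+10+10+16=51 → 366/493 = 0.7424
  bird: TP=170, FP=5+7+30+25+15=82, FN=3+3+10+5+5=26 → 340/448 = 0.7589
  fish: TP=97, FP=7+10+10+15+13=55, FN=29+24+30+17+19=119 → 194/368 = 0.5272
  horse: TP=63, FP=9+10+5+17+17=58, FN=22+24+25+15+13=99 → 126/283 = 0.4452
  frog: TP=149, FP=7+16+5+19+13=60, FN=12+16+15+13+17=73 → 298/431 = 0.6914
Macro-F1 score = mean = (0.6498 + 0.7424 + 0.7589 + 0.5272 + 0.4452 + 0.6914) / 6 = 0.636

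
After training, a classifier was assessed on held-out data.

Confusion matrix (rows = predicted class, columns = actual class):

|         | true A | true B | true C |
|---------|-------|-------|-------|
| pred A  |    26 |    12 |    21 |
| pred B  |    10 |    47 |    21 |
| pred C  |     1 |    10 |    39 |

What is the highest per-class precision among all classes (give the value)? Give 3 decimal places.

0.780

Per-class precision (TP/(TP+FP)):
  A: TP=26, FP=12+21=33 → 26/59 = 0.4407
  B: TP=47, FP=10+21=31 → 47/78 = 0.6026
  C: TP=39, FP=1+10=11 → 39/50 = 0.7800
Highest is class 'C' with precision = 0.780.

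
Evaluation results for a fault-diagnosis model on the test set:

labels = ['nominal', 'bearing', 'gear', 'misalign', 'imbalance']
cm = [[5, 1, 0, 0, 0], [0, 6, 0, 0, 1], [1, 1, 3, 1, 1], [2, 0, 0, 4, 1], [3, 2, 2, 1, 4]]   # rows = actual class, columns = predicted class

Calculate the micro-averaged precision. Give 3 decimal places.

Micro-averaging pools counts across classes: ΣTP=22, ΣFP=17, ΣFN=17.
Micro-precision = TP/(TP+FP) on pooled counts = 0.564 (equals overall accuracy in single-label multiclass).

0.564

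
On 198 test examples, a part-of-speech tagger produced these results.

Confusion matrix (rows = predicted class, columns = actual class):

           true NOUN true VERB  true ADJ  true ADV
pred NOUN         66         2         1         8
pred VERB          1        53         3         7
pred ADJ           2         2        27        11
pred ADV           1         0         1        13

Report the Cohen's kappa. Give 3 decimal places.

Observed agreement pₒ = trace/N = 159/198 = 0.8030
Expected agreement pₑ = Σ (rowᵢ·colᵢ)/N² = (70·77 + 57·64 + 32·42 + 39·15)/198² = 0.2797
κ = (pₒ − pₑ)/(1 − pₑ) = (0.8030 − 0.2797)/(1 − 0.2797) = 0.727

0.727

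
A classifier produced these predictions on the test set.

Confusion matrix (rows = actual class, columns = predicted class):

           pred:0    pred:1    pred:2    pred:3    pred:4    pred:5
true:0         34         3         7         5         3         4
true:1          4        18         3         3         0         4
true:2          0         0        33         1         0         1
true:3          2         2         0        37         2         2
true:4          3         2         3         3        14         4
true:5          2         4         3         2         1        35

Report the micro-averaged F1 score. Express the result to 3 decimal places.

0.701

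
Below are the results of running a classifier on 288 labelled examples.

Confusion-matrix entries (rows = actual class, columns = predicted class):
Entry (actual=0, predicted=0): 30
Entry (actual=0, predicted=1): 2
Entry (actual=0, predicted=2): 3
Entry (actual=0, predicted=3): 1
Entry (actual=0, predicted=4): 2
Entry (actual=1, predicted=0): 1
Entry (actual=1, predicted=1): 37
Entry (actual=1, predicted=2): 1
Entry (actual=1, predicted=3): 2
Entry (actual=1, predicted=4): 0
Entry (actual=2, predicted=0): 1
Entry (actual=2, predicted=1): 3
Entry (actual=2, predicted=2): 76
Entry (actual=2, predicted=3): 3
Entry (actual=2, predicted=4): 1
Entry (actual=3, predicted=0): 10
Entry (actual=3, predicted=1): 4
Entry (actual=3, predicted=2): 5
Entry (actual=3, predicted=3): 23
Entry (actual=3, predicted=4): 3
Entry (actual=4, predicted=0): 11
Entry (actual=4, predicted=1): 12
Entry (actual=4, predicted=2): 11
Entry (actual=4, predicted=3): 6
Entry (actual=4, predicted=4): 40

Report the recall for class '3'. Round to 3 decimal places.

recall = TP/(TP+FN).
3: TP=23, FN=10+4+5+3=22 → 23/45 = 0.5111

0.511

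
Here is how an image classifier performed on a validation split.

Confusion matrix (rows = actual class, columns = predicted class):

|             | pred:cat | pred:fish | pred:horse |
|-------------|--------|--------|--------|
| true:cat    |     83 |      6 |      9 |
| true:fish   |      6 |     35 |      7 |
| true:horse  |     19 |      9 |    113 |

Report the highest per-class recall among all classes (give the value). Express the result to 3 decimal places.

0.847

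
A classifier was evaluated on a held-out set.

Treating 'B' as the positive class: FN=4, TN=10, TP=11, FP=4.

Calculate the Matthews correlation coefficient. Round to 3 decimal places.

MCC = (TP·TN − FP·FN) / √((TP+FP)(TP+FN)(TN+FP)(TN+FN))
Numerator = 11·10 − 4·4 = 94
Denominator = √(15·15·14·14) = √44100 = 210.0000
MCC = 94 / 210.0000 = 0.448

0.448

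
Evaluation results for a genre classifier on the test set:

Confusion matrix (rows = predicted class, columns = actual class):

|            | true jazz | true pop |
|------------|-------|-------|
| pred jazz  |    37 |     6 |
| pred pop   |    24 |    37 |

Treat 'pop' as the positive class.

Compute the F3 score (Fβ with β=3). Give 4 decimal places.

Fβ = (1+β²)·TP / ((1+β²)·TP + β²·FN + FP), with β²=9
= 10·37 / (10·37 + 9·6 + 24) = 0.8259

0.8259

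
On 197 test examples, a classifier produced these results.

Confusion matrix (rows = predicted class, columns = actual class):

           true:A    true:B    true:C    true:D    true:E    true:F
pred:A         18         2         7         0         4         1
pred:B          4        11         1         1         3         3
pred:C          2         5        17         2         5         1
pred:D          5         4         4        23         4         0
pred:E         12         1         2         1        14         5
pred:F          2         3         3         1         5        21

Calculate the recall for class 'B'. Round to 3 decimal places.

0.423

Take TP from the diagonal, FP from the rest of the 'B' prediction marginal, FN from the rest of the 'B' actual marginal.
recall = TP/(TP+FN).
B: TP=11, FN=2+5+4+1+3=15 → 11/26 = 0.4231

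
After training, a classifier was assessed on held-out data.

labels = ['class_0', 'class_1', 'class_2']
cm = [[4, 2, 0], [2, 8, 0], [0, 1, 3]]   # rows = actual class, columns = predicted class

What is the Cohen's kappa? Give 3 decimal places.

0.587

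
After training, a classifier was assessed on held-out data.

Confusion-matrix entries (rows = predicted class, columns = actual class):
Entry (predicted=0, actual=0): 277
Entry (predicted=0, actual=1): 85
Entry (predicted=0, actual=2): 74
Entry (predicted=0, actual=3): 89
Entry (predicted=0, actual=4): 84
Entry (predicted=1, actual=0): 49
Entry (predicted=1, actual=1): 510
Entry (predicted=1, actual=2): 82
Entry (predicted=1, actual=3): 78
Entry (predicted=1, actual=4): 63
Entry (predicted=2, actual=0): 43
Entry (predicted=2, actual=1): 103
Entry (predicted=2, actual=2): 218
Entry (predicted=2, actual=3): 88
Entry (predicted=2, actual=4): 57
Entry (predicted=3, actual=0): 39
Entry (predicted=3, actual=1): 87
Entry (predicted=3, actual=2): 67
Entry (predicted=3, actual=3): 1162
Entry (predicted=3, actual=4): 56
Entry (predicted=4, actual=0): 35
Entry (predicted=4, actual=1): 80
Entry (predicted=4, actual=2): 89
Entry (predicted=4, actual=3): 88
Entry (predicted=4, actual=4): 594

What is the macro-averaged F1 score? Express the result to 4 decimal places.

0.6091

Per-class F1 score (2·TP/(2·TP+FP+FN)):
  0: TP=277, FP=85+74+89+84=332, FN=49+43+39+35=166 → 554/1052 = 0.52662
  1: TP=510, FP=49+82+78+63=272, FN=85+103+87+80=355 → 1020/1647 = 0.61931
  2: TP=218, FP=43+103+88+57=291, FN=74+82+67+89=312 → 436/1039 = 0.41963
  3: TP=1162, FP=39+87+67+56=249, FN=89+78+88+88=343 → 2324/2916 = 0.79698
  4: TP=594, FP=35+80+89+88=292, FN=84+63+57+56=260 → 1188/1740 = 0.68276
Macro-F1 score = mean = (0.52662 + 0.61931 + 0.41963 + 0.79698 + 0.68276) / 5 = 0.6091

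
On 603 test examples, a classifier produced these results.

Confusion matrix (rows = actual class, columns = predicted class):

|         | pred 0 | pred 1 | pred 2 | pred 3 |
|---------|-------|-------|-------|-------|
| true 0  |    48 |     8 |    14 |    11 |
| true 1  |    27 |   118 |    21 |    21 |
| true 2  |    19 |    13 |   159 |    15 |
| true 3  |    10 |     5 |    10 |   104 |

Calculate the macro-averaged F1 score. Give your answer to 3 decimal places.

0.688

Per-class F1 score (2·TP/(2·TP+FP+FN)):
  0: TP=48, FP=27+19+10=56, FN=8+14+11=33 → 96/185 = 0.5189
  1: TP=118, FP=8+13+5=26, FN=27+21+21=69 → 236/331 = 0.7130
  2: TP=159, FP=14+21+10=45, FN=19+13+15=47 → 318/410 = 0.7756
  3: TP=104, FP=11+21+15=47, FN=10+5+10=25 → 208/280 = 0.7429
Macro-F1 score = mean = (0.5189 + 0.7130 + 0.7756 + 0.7429) / 4 = 0.688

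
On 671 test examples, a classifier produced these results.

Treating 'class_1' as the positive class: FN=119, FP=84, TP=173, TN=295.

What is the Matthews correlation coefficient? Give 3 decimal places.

MCC = (TP·TN − FP·FN) / √((TP+FP)(TP+FN)(TN+FP)(TN+FN))
Numerator = 173·295 − 84·119 = 41039
Denominator = √(257·292·379·414) = √11774853864 = 108511.9987
MCC = 41039 / 108511.9987 = 0.378

0.378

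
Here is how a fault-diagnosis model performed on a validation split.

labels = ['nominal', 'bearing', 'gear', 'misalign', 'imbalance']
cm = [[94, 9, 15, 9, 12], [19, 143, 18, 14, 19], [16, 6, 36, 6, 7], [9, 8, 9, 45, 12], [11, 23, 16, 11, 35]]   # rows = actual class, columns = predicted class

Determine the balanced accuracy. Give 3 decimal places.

Balanced accuracy = mean of per-class recall.
  nominal: recall = 94/139 = 0.6763
  bearing: recall = 143/213 = 0.6714
  gear: recall = 36/71 = 0.5070
  misalign: recall = 45/83 = 0.5422
  imbalance: recall = 35/96 = 0.3646
Mean = (0.6763 + 0.6714 + 0.5070 + 0.5422 + 0.3646) / 5 = 0.552

0.552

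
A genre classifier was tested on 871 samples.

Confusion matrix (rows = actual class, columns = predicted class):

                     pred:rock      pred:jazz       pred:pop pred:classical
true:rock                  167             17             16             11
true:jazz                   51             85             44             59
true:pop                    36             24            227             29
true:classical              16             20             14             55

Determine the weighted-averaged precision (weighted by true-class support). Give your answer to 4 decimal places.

Per-class precision (TP/(TP+FP)):
  rock: TP=167, FP=51+36+16=103 → 167/270 = 0.61852
  jazz: TP=85, FP=17+24+20=61 → 85/146 = 0.58219
  pop: TP=227, FP=16+44+14=74 → 227/301 = 0.75415
  classical: TP=55, FP=11+59+29=99 → 55/154 = 0.35714
Weighted-precision = Σ (supportᵢ/N)·precisionᵢ with N=871: (211/871)·0.61852 + (239/871)·0.58219 + (316/871)·0.75415 + (105/871)·0.35714 = 0.6262

0.6262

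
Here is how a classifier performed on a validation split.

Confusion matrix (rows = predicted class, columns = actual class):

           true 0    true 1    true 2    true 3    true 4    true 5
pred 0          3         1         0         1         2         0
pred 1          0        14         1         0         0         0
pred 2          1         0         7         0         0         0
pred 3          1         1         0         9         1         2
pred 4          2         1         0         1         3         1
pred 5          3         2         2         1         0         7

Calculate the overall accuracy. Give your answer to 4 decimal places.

0.6418

Accuracy = trace / total = (3+14+7+9+3+7=43) / 67 = 43/67 = 0.6418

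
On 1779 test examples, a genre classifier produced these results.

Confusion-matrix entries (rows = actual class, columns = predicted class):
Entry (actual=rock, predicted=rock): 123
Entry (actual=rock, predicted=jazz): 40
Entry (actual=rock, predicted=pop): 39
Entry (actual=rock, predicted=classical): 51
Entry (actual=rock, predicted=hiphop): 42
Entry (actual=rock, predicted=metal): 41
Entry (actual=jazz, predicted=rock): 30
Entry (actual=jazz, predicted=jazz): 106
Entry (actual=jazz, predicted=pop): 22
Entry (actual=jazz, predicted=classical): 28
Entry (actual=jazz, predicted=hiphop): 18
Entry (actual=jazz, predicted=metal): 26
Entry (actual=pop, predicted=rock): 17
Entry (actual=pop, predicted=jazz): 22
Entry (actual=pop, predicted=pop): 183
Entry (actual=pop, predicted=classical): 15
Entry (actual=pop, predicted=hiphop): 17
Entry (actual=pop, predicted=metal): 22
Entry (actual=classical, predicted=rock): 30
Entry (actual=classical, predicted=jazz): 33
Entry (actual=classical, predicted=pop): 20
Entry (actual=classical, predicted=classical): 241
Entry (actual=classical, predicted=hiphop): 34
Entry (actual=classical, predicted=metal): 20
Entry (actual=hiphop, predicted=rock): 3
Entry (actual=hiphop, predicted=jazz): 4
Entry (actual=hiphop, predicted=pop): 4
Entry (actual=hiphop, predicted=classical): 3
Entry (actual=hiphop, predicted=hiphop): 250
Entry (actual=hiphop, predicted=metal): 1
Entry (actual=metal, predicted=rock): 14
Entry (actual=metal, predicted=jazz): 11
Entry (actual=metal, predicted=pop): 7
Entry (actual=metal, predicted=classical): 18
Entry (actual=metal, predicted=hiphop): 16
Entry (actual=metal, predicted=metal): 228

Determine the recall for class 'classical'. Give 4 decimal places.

0.6376

Treat 'classical' as positive and all other classes as negative.
recall = TP/(TP+FN).
classical: TP=241, FN=30+33+20+34+20=137 → 241/378 = 0.63757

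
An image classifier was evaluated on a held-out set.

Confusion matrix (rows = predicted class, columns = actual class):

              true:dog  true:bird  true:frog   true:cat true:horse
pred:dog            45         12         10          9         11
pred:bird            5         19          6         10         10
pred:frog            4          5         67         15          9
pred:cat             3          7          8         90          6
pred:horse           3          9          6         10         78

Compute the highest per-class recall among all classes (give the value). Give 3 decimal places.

0.750

Per-class recall (TP/(TP+FN)):
  dog: TP=45, FN=5+4+3+3=15 → 45/60 = 0.7500
  bird: TP=19, FN=12+5+7+9=33 → 19/52 = 0.3654
  frog: TP=67, FN=10+6+8+6=30 → 67/97 = 0.6907
  cat: TP=90, FN=9+10+15+10=44 → 90/134 = 0.6716
  horse: TP=78, FN=11+10+9+6=36 → 78/114 = 0.6842
Highest is class 'dog' with recall = 0.750.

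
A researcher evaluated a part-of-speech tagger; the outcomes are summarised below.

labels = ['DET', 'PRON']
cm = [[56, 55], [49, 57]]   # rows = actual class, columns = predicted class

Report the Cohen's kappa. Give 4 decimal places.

0.0422

Observed agreement pₒ = trace/N = 113/217 = 0.52074
Expected agreement pₑ = Σ (rowᵢ·colᵢ)/N² = (111·105 + 106·112)/217² = 0.49963
κ = (pₒ − pₑ)/(1 − pₑ) = (0.52074 − 0.49963)/(1 − 0.49963) = 0.0422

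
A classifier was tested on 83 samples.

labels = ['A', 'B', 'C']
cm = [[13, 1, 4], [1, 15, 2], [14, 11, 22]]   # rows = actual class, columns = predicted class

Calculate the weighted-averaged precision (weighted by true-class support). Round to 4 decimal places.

0.6661

Per-class precision (TP/(TP+FP)):
  A: TP=13, FP=1+14=15 → 13/28 = 0.46429
  B: TP=15, FP=1+11=12 → 15/27 = 0.55556
  C: TP=22, FP=4+2=6 → 22/28 = 0.78571
Weighted-precision = Σ (supportᵢ/N)·precisionᵢ with N=83: (18/83)·0.46429 + (18/83)·0.55556 + (47/83)·0.78571 = 0.6661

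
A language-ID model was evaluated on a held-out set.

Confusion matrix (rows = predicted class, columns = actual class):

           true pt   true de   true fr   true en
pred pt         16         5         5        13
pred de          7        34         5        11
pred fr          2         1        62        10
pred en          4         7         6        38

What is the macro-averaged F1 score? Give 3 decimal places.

0.633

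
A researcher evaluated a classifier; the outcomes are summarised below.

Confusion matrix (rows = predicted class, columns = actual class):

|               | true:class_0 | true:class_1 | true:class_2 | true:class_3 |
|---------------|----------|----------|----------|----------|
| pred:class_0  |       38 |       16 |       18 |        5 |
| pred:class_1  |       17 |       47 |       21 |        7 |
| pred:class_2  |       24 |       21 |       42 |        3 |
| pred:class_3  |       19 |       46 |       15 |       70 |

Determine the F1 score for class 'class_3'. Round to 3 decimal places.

0.596

One-vs-rest for 'class_3': TP = diagonal; FP = other classes predicted 'class_3'; FN = 'class_3' predicted as other.
F1 score = 2·TP/(2·TP+FP+FN).
class_3: TP=70, FP=19+46+15=80, FN=5+7+3=15 → 140/235 = 0.5957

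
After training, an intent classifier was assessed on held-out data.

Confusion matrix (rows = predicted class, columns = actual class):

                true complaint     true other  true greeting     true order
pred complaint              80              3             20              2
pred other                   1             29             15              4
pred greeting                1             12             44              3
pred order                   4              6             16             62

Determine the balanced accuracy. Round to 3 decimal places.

Balanced accuracy = mean of per-class recall.
  complaint: recall = 80/86 = 0.9302
  other: recall = 29/50 = 0.5800
  greeting: recall = 44/95 = 0.4632
  order: recall = 62/71 = 0.8732
Mean = (0.9302 + 0.5800 + 0.4632 + 0.8732) / 4 = 0.712

0.712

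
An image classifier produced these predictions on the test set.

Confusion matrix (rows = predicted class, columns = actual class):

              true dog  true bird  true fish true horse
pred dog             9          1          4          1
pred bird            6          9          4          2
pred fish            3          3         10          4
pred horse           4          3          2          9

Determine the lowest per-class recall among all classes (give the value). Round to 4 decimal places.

Per-class recall (TP/(TP+FN)):
  dog: TP=9, FN=6+3+4=13 → 9/22 = 0.40909
  bird: TP=9, FN=1+3+3=7 → 9/16 = 0.56250
  fish: TP=10, FN=4+4+2=10 → 10/20 = 0.50000
  horse: TP=9, FN=1+2+4=7 → 9/16 = 0.56250
Lowest is class 'dog' with recall = 0.4091.

0.4091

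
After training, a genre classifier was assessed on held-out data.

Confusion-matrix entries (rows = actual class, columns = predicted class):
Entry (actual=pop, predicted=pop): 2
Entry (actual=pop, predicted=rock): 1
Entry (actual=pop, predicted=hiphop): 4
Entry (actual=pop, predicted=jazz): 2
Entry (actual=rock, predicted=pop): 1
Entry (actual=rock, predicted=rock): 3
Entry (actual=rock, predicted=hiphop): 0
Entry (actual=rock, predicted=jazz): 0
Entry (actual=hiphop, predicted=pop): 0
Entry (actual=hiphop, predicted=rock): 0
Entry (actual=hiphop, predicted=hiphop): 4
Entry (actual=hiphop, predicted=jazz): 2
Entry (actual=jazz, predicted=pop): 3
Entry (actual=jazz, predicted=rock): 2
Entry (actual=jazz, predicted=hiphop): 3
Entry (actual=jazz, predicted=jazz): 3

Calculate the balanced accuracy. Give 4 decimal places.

0.4779

Balanced accuracy = mean of per-class recall.
  pop: recall = 2/9 = 0.22222
  rock: recall = 3/4 = 0.75000
  hiphop: recall = 4/6 = 0.66667
  jazz: recall = 3/11 = 0.27273
Mean = (0.22222 + 0.75000 + 0.66667 + 0.27273) / 4 = 0.4779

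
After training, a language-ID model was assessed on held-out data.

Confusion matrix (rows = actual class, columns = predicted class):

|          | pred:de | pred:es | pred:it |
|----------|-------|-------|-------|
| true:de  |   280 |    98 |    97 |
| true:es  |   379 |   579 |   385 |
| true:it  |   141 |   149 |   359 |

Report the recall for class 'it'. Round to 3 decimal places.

One-vs-rest for 'it': TP = diagonal; FP = other classes predicted 'it'; FN = 'it' predicted as other.
recall = TP/(TP+FN).
it: TP=359, FN=141+149=290 → 359/649 = 0.5532

0.553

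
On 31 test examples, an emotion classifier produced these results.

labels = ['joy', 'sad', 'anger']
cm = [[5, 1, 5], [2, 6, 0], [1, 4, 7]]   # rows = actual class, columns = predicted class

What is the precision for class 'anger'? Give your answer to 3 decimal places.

One-vs-rest for 'anger': TP = diagonal; FP = other classes predicted 'anger'; FN = 'anger' predicted as other.
precision = TP/(TP+FP).
anger: TP=7, FP=5+0=5 → 7/12 = 0.5833

0.583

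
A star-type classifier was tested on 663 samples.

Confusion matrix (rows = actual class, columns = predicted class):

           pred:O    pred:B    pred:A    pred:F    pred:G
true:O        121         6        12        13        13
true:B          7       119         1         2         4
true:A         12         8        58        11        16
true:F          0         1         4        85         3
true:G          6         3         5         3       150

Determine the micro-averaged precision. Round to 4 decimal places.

Micro-averaging pools counts across classes: ΣTP=533, ΣFP=130, ΣFN=130.
Micro-precision = TP/(TP+FP) on pooled counts = 0.8039 (equals overall accuracy in single-label multiclass).

0.8039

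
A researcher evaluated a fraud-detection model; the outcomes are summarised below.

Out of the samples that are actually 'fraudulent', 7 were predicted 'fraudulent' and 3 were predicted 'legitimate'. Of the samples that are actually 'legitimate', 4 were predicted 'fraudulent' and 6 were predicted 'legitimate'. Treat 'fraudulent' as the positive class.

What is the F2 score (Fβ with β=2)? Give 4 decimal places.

0.6863

Fβ = (1+β²)·TP / ((1+β²)·TP + β²·FN + FP), with β²=4
= 5·7 / (5·7 + 4·3 + 4) = 0.6863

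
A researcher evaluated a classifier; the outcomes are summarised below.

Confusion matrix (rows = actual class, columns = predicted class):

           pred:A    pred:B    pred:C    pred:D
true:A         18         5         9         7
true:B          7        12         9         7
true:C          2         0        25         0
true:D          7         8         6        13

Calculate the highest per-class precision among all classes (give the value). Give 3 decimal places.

Per-class precision (TP/(TP+FP)):
  A: TP=18, FP=7+2+7=16 → 18/34 = 0.5294
  B: TP=12, FP=5+0+8=13 → 12/25 = 0.4800
  C: TP=25, FP=9+9+6=24 → 25/49 = 0.5102
  D: TP=13, FP=7+7+0=14 → 13/27 = 0.4815
Highest is class 'A' with precision = 0.529.

0.529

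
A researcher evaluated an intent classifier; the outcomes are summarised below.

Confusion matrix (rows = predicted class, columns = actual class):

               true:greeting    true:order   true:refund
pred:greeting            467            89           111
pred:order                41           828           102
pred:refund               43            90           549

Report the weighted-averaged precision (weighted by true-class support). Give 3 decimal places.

0.801

Per-class precision (TP/(TP+FP)):
  greeting: TP=467, FP=89+111=200 → 467/667 = 0.7001
  order: TP=828, FP=41+102=143 → 828/971 = 0.8527
  refund: TP=549, FP=43+90=133 → 549/682 = 0.8050
Weighted-precision = Σ (supportᵢ/N)·precisionᵢ with N=2320: (551/2320)·0.7001 + (1007/2320)·0.8527 + (762/2320)·0.8050 = 0.801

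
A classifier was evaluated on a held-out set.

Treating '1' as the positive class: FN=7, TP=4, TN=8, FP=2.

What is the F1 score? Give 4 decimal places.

Precision = TP/(TP+FP) = 4/6 = 0.6667
Recall = TP/(TP+FN) = 4/11 = 0.3636
F1 = 2·TP/(2·TP+FP+FN) = 8/17 = 0.4706

0.4706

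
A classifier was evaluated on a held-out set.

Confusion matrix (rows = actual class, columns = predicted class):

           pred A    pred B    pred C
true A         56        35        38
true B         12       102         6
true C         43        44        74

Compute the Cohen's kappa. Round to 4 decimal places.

Observed agreement pₒ = trace/N = 232/410 = 0.56585
Expected agreement pₑ = Σ (rowᵢ·colᵢ)/N² = (129·111 + 120·181 + 161·118)/410² = 0.32741
κ = (pₒ − pₑ)/(1 − pₑ) = (0.56585 − 0.32741)/(1 − 0.32741) = 0.3545

0.3545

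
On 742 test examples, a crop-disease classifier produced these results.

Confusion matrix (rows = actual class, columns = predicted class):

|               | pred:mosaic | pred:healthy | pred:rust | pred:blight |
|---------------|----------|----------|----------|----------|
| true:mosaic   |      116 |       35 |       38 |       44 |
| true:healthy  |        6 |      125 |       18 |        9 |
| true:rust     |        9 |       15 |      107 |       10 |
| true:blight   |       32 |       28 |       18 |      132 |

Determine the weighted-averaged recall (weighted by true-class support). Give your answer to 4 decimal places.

0.6469

Per-class recall (TP/(TP+FN)):
  mosaic: TP=116, FN=35+38+44=117 → 116/233 = 0.49785
  healthy: TP=125, FN=6+18+9=33 → 125/158 = 0.79114
  rust: TP=107, FN=9+15+10=34 → 107/141 = 0.75887
  blight: TP=132, FN=32+28+18=78 → 132/210 = 0.62857
Weighted-recall = Σ (supportᵢ/N)·recallᵢ with N=742: (233/742)·0.49785 + (158/742)·0.79114 + (141/742)·0.75887 + (210/742)·0.62857 = 0.6469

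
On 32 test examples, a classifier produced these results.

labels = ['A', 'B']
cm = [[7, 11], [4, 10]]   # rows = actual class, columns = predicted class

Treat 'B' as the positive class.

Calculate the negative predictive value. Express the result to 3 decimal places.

0.636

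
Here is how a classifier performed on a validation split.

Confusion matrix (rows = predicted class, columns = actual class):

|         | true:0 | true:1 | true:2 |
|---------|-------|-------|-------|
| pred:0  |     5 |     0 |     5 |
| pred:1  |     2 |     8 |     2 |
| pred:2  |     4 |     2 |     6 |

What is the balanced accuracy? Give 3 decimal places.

Balanced accuracy = mean of per-class recall.
  0: recall = 5/11 = 0.4545
  1: recall = 8/10 = 0.8000
  2: recall = 6/13 = 0.4615
Mean = (0.4545 + 0.8000 + 0.4615) / 3 = 0.572

0.572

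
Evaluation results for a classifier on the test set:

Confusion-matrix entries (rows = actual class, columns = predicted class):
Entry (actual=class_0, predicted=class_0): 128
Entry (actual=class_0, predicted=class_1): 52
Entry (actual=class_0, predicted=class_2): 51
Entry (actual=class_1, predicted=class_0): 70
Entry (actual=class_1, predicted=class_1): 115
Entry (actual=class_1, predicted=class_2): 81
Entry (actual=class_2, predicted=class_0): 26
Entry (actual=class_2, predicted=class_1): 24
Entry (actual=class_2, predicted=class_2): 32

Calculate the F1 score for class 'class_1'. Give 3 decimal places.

0.503

Take TP from the diagonal, FP from the rest of the 'class_1' prediction marginal, FN from the rest of the 'class_1' actual marginal.
F1 score = 2·TP/(2·TP+FP+FN).
class_1: TP=115, FP=52+24=76, FN=70+81=151 → 230/457 = 0.5033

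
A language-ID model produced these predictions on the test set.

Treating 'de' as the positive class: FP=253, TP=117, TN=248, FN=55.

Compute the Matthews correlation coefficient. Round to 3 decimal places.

0.154

MCC = (TP·TN − FP·FN) / √((TP+FP)(TP+FN)(TN+FP)(TN+FN))
Numerator = 117·248 − 253·55 = 15101
Denominator = √(370·172·501·303) = √9660742920 = 98289.0783
MCC = 15101 / 98289.0783 = 0.154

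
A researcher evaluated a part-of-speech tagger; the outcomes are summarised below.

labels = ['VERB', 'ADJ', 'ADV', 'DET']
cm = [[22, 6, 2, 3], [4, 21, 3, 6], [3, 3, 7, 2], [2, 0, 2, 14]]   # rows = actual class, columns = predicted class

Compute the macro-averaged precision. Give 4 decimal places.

Per-class precision (TP/(TP+FP)):
  VERB: TP=22, FP=4+3+2=9 → 22/31 = 0.70968
  ADJ: TP=21, FP=6+3+0=9 → 21/30 = 0.70000
  ADV: TP=7, FP=2+3+2=7 → 7/14 = 0.50000
  DET: TP=14, FP=3+6+2=11 → 14/25 = 0.56000
Macro-precision = mean = (0.70968 + 0.70000 + 0.50000 + 0.56000) / 4 = 0.6174

0.6174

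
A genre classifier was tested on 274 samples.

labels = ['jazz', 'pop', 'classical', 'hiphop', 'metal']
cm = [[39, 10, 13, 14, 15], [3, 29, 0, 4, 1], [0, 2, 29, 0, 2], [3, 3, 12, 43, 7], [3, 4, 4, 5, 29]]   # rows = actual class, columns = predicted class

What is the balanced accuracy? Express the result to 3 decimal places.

0.674

Balanced accuracy = mean of per-class recall.
  jazz: recall = 39/91 = 0.4286
  pop: recall = 29/37 = 0.7838
  classical: recall = 29/33 = 0.8788
  hiphop: recall = 43/68 = 0.6324
  metal: recall = 29/45 = 0.6444
Mean = (0.4286 + 0.7838 + 0.8788 + 0.6324 + 0.6444) / 5 = 0.674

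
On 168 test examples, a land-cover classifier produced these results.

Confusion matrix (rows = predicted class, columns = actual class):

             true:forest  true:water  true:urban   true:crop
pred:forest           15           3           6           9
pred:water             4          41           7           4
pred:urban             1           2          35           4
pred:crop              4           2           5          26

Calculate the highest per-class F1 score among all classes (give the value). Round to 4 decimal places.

0.7885

Per-class F1 score (2·TP/(2·TP+FP+FN)):
  forest: TP=15, FP=3+6+9=18, FN=4+1+4=9 → 30/57 = 0.52632
  water: TP=41, FP=4+7+4=15, FN=3+2+2=7 → 82/104 = 0.78846
  urban: TP=35, FP=1+2+4=7, FN=6+7+5=18 → 70/95 = 0.73684
  crop: TP=26, FP=4+2+5=11, FN=9+4+4=17 → 52/80 = 0.65000
Highest is class 'water' with F1 score = 0.7885.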